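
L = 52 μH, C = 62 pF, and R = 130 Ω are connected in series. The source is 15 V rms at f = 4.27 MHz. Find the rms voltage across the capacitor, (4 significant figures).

ω = 2πf = 2.683e+07 rad/s
X_L = ωL = 1395 Ω
X_C = 1/(ωC) = 601.2 Ω
Net reactance X = X_L − X_C = 793.9 Ω
Z = 130.0 + j793.9 Ω
|Z| = √(130.0² + 793.9²) = 804.5 Ω
I = V/|Z| = 18.64 mA
V_C = I·|Z_C| = 0.01864 × 601.2 = 11.21 V

11.21 V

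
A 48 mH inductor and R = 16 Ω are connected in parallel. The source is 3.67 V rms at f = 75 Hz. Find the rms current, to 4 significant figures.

ω = 2πf = 471.2 rad/s
X_L = ωL = 22.62 Ω
Parallel: admittances add. Y = 1/R + 1/(jωL)
Y = (0.06250 − j0.04421) S
|Y| = 0.07656 S → |Z| = 1/|Y| = 13.06 Ω, ∠Z = −∠Y = 35.27°
I = V/|Z| = 3.67/13.06 = 281.0 mA

281.0 mA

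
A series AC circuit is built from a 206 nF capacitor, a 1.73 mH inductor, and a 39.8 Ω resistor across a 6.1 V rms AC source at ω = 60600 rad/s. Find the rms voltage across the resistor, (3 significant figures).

5.18 V

X_L = ωL = 105 Ω
X_C = 1/(ωC) = 80.1 Ω
Net reactance X = X_L − X_C = 24.7 Ω
Z = 39.8 + j24.7 Ω
|Z| = √(39.8² + 24.7²) = 46.9 Ω
I = V/|Z| = 130 mA
V_R = I·|Z_R| = 0.130 × 39.8 = 5.18 V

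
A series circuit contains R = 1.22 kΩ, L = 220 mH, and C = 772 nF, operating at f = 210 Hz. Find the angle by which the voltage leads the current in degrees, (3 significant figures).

ω = 2πf = 1319 rad/s
X_L = ωL = 290 Ω
X_C = 1/(ωC) = 982 Ω
Net reactance X = X_L − X_C = -691 Ω
Z = 1220 − j691 Ω
|Z| = √(1220² + 691²) = 1400 Ω
∠Z = arctan(-691/1220) = -29.5°

-29.5°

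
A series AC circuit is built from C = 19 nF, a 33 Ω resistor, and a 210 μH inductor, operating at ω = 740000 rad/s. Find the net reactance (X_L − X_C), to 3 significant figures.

X_L = ωL = 155 Ω
X_C = 1/(ωC) = 71.1 Ω
X = 155 − 71.1 = 84.3 Ω

84.3 Ω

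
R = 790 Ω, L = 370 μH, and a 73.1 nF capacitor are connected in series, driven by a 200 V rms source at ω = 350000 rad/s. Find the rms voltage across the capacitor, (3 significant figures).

X_L = ωL = 130 Ω
X_C = 1/(ωC) = 39.1 Ω
Net reactance X = X_L − X_C = 90.4 Ω
Z = 790 + j90.4 Ω
|Z| = √(790² + 90.4²) = 795 Ω
I = V/|Z| = 252 mA
V_C = I·|Z_C| = 0.252 × 39.1 = 9.83 V

9.83 V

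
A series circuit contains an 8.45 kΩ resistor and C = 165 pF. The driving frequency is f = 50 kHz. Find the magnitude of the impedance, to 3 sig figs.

ω = 2πf = 314200 rad/s
X_C = 1/(ωC) = 19300 Ω
Z = 8450 − j19300 Ω
|Z| = √(8450² + 19300²) = 21100 Ω

21100 Ω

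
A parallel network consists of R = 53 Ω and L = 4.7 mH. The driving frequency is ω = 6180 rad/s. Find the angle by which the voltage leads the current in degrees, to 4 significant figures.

X_L = ωL = 29.05 Ω
Parallel: admittances add. Y = 1/R + 1/(jωL)
Y = (0.01887 − j0.03443) S
|Y| = 0.03926 S → |Z| = 1/|Y| = 25.47 Ω, ∠Z = −∠Y = 61.28°

61.28°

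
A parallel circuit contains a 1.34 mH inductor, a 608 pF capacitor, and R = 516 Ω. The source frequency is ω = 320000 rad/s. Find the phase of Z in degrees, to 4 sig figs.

X_L = ωL = 428.8 Ω
X_C = 1/(ωC) = 5140 Ω
Parallel: admittances add. Y = 1/R + 1/(jωL) + jωC
Y = (0.001938 − j0.002138) S
|Y| = 0.002885 S → |Z| = 1/|Y| = 346.6 Ω, ∠Z = −∠Y = 47.80°

47.80°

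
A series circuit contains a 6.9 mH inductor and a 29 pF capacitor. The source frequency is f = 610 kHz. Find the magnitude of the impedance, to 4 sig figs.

ω = 2πf = 3.833e+06 rad/s
X_L = ωL = 26450 Ω
X_C = 1/(ωC) = 8997 Ω
Net reactance X = X_L − X_C = 17450 Ω
Z = j17450 Ω
|Z| = √(0² + 17450²) = 17450 Ω

17450 Ω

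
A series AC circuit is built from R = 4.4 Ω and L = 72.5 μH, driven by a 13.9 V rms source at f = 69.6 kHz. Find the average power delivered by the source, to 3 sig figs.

830 mW

ω = 2πf = 437300 rad/s
X_L = ωL = 31.7 Ω
Z = 4.40 + j31.7 Ω
|Z| = √(4.40² + 31.7²) = 32.0 Ω
∠Z = arctan(31.7/4.40) = 82.1°
I = V/|Z| = 434 mA
P = VI cos φ = 13.9 × 0.434 × cos(82.1°) = 830 mW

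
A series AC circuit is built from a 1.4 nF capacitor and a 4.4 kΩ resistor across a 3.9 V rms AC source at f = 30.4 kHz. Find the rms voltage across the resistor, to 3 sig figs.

2.97 V

ω = 2πf = 191000 rad/s
X_C = 1/(ωC) = 3740 Ω
Z = 4400 − j3740 Ω
|Z| = √(4400² + 3740²) = 5770 Ω
I = V/|Z| = 675 μA
V_R = I·|Z_R| = 0.000675 × 4400 = 2.97 V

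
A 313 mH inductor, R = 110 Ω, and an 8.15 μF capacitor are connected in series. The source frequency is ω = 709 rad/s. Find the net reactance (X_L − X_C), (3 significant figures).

48.9 Ω

X_L = ωL = 222 Ω
X_C = 1/(ωC) = 173 Ω
X = 222 − 173 = 48.9 Ω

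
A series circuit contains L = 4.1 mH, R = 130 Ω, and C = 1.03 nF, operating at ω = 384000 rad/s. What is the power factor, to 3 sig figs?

0.135

X_L = ωL = 1570 Ω
X_C = 1/(ωC) = 2530 Ω
Net reactance X = X_L − X_C = -954 Ω
Z = 130 − j954 Ω
|Z| = √(130² + 954²) = 963 Ω
∠Z = arctan(-954/130) = -82.2°
cos φ = cos(-82.2°) = 0.135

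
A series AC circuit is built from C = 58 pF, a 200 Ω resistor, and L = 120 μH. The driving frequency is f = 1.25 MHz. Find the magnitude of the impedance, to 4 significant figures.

1269 Ω

ω = 2πf = 7.854e+06 rad/s
X_L = ωL = 942.5 Ω
X_C = 1/(ωC) = 2195 Ω
Net reactance X = X_L − X_C = -1253 Ω
Z = 200.0 − j1253 Ω
|Z| = √(200.0² + 1253²) = 1269 Ω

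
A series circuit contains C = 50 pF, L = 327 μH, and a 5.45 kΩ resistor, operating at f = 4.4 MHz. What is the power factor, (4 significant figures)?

ω = 2πf = 2.765e+07 rad/s
X_L = ωL = 9040 Ω
X_C = 1/(ωC) = 723.4 Ω
Net reactance X = X_L − X_C = 8317 Ω
Z = 5450 + j8317 Ω
|Z| = √(5450² + 8317²) = 9943 Ω
∠Z = arctan(8317/5450) = 56.76°
cos φ = cos(56.76°) = 0.5481

0.5481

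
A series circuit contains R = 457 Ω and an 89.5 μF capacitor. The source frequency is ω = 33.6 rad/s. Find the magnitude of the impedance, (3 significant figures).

X_C = 1/(ωC) = 333 Ω
Z = 457 − j333 Ω
|Z| = √(457² + 333²) = 565 Ω

565 Ω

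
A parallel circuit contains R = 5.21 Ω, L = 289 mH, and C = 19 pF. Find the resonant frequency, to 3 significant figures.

ω₀ = 1/√(LC) = 1/√(0.289 × 1.9e-11) = 426800 rad/s
f₀ = ω₀/(2π) = 67.9 kHz

67.9 kHz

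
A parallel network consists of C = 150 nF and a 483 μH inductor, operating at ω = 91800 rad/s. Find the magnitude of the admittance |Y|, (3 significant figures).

8.78 mS

X_L = ωL = 44.3 Ω
X_C = 1/(ωC) = 72.6 Ω
Parallel: admittances add. Y = 1/(jωL) + jωC
Y = (0 − j0.00878) S
|Y| = 0.00878 S → |Z| = 1/|Y| = 114 Ω, ∠Z = −∠Y = 90.0°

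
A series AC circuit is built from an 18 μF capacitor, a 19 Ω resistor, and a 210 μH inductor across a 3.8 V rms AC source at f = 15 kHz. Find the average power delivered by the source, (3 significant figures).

376 mW

ω = 2πf = 94250 rad/s
X_L = ωL = 19.8 Ω
X_C = 1/(ωC) = 0.589 Ω
Net reactance X = X_L − X_C = 19.2 Ω
Z = 19.0 + j19.2 Ω
|Z| = √(19.0² + 19.2²) = 27.0 Ω
∠Z = arctan(19.2/19.0) = 45.3°
I = V/|Z| = 141 mA
P = VI cos φ = 3.8 × 0.141 × cos(45.3°) = 376 mW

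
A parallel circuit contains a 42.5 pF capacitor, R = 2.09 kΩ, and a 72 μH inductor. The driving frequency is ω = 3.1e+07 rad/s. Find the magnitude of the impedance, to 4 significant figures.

X_L = ωL = 2232 Ω
X_C = 1/(ωC) = 759.0 Ω
Parallel: admittances add. Y = 1/R + 1/(jωL) + jωC
Y = (0.0004785 + j0.0008695) S
|Y| = 0.0009924 S → |Z| = 1/|Y| = 1008 Ω, ∠Z = −∠Y = -61.18°

1008 Ω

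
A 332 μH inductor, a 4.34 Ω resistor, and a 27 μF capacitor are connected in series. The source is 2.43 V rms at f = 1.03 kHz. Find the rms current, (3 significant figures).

432 mA

ω = 2πf = 6472 rad/s
X_L = ωL = 2.15 Ω
X_C = 1/(ωC) = 5.72 Ω
Net reactance X = X_L − X_C = -3.57 Ω
Z = 4.34 − j3.57 Ω
|Z| = √(4.34² + 3.57²) = 5.62 Ω
I = V/|Z| = 2.43/5.62 = 432 mA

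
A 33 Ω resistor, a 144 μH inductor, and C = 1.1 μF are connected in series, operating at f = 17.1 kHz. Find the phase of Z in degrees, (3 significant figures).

ω = 2πf = 107400 rad/s
X_L = ωL = 15.5 Ω
X_C = 1/(ωC) = 8.46 Ω
Net reactance X = X_L − X_C = 7.01 Ω
Z = 33.0 + j7.01 Ω
|Z| = √(33.0² + 7.01²) = 33.7 Ω
∠Z = arctan(7.01/33.0) = 12.0°

12.0°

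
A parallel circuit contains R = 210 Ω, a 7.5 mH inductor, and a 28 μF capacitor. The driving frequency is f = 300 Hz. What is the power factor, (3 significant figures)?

ω = 2πf = 1885 rad/s
X_L = ωL = 14.1 Ω
X_C = 1/(ωC) = 18.9 Ω
Parallel: admittances add. Y = 1/R + 1/(jωL) + jωC
Y = (0.00476 − j0.0180) S
|Y| = 0.0186 S → |Z| = 1/|Y| = 53.8 Ω, ∠Z = −∠Y = 75.1°
cos φ = cos(75.1°) = 0.256

0.256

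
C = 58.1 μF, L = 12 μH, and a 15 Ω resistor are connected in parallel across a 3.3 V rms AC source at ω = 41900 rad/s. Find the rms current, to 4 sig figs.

1.487 A

X_L = ωL = 0.5028 Ω
X_C = 1/(ωC) = 0.4108 Ω
Parallel: admittances add. Y = 1/R + 1/(jωL) + jωC
Y = (0.06667 + j0.4455) S
|Y| = 0.4505 S → |Z| = 1/|Y| = 2.220 Ω, ∠Z = −∠Y = -81.49°
I = V/|Z| = 3.3/2.220 = 1.487 A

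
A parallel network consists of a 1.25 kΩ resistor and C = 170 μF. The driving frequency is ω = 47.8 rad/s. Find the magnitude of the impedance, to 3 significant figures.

X_C = 1/(ωC) = 123 Ω
Parallel: admittances add. Y = 1/R + jωC
Y = (0.000800 + j0.00813) S
|Y| = 0.00817 S → |Z| = 1/|Y| = 122 Ω, ∠Z = −∠Y = -84.4°

122 Ω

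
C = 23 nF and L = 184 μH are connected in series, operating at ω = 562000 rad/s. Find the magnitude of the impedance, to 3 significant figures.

X_L = ωL = 103 Ω
X_C = 1/(ωC) = 77.4 Ω
Net reactance X = X_L − X_C = 26.0 Ω
Z = j26.0 Ω
|Z| = √(0² + 26.0²) = 26.0 Ω

26.0 Ω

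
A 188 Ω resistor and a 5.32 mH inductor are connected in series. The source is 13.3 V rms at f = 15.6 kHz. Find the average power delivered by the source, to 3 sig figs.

108 mW

ω = 2πf = 98020 rad/s
X_L = ωL = 521 Ω
Z = 188 + j521 Ω
|Z| = √(188² + 521²) = 554 Ω
∠Z = arctan(521/188) = 70.2°
I = V/|Z| = 24.0 mA
P = VI cos φ = 13.3 × 0.0240 × cos(70.2°) = 108 mW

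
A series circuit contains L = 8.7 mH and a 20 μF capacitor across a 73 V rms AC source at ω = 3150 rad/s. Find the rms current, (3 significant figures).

6.33 A

X_L = ωL = 27.4 Ω
X_C = 1/(ωC) = 15.9 Ω
Net reactance X = X_L − X_C = 11.5 Ω
Z = j11.5 Ω
|Z| = √(0² + 11.5²) = 11.5 Ω
I = V/|Z| = 73/11.5 = 6.33 A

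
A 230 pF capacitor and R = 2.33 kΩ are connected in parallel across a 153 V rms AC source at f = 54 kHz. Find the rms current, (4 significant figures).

66.74 mA

ω = 2πf = 339300 rad/s
X_C = 1/(ωC) = 12810 Ω
Parallel: admittances add. Y = 1/R + jωC
Y = (0.0004292 + j7.804e-05) S
|Y| = 0.0004362 S → |Z| = 1/|Y| = 2292 Ω, ∠Z = −∠Y = -10.31°
I = V/|Z| = 153/2292 = 66.74 mA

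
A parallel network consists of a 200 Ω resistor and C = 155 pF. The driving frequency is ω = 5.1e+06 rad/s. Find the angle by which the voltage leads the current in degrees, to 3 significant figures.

X_C = 1/(ωC) = 1270 Ω
Parallel: admittances add. Y = 1/R + jωC
Y = (0.00500 + j0.000791) S
|Y| = 0.00506 S → |Z| = 1/|Y| = 198 Ω, ∠Z = −∠Y = -8.98°

-8.98°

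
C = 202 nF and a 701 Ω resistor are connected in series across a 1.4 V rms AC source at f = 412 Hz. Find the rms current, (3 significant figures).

687 μA

ω = 2πf = 2589 rad/s
X_C = 1/(ωC) = 1910 Ω
Z = 701 − j1910 Ω
|Z| = √(701² + 1910²) = 2040 Ω
I = V/|Z| = 1.4/2040 = 687 μA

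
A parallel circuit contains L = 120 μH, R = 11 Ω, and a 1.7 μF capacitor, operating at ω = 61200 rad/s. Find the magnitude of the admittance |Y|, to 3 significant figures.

X_L = ωL = 7.34 Ω
X_C = 1/(ωC) = 9.61 Ω
Parallel: admittances add. Y = 1/R + 1/(jωL) + jωC
Y = (0.0909 − j0.0321) S
|Y| = 0.0964 S → |Z| = 1/|Y| = 10.4 Ω, ∠Z = −∠Y = 19.5°

96.4 mS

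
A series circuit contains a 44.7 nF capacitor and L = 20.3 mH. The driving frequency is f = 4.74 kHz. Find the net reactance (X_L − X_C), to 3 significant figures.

-147 Ω

ω = 2πf = 29780 rad/s
X_L = ωL = 605 Ω
X_C = 1/(ωC) = 751 Ω
X = 605 − 751 = -147 Ω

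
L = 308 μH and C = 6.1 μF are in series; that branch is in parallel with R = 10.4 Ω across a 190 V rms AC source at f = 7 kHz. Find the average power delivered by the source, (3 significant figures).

3.47 kW

ω = 2πf = 43980 rad/s
X_L = ωL = 13.5 Ω
X_C = 1/(ωC) = 3.73 Ω
Branch 1: Z₁ = R = 10.4 Ω
Branch 2 (series LC): Z₂ = j(X_L − X_C) = j9.82 Ω
Parallel: Z = Z₁Z₂/(Z₁+Z₂), |Z| = 7.14 Ω, ∠Z = 46.6°
I = V/|Z| = 26.6 A
P = VI cos φ = 190 × 26.6 × cos(46.6°) = 3.47 kW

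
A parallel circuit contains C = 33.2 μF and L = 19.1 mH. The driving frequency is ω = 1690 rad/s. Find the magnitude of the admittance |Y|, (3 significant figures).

25.1 mS

X_L = ωL = 32.3 Ω
X_C = 1/(ωC) = 17.8 Ω
Parallel: admittances add. Y = 1/(jωL) + jωC
Y = (0 + j0.0251) S
|Y| = 0.0251 S → |Z| = 1/|Y| = 39.8 Ω, ∠Z = −∠Y = -90.0°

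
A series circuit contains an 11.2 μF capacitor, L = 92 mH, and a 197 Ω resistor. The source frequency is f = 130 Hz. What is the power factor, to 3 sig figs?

ω = 2πf = 816.8 rad/s
X_L = ωL = 75.1 Ω
X_C = 1/(ωC) = 109 Ω
Net reactance X = X_L − X_C = -34.2 Ω
Z = 197 − j34.2 Ω
|Z| = √(197² + 34.2²) = 200 Ω
∠Z = arctan(-34.2/197) = -9.84°
cos φ = cos(-9.84°) = 0.985

0.985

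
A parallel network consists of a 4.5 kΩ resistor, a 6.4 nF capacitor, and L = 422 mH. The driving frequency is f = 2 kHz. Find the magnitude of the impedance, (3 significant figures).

4050 Ω

ω = 2πf = 12570 rad/s
X_L = ωL = 5300 Ω
X_C = 1/(ωC) = 12400 Ω
Parallel: admittances add. Y = 1/R + 1/(jωL) + jωC
Y = (0.000222 − j0.000108) S
|Y| = 0.000247 S → |Z| = 1/|Y| = 4050 Ω, ∠Z = −∠Y = 26.0°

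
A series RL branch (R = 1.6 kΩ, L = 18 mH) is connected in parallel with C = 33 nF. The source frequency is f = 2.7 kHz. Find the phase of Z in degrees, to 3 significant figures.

-36.4°

ω = 2πf = 16960 rad/s
X_L = ωL = 305 Ω
X_C = 1/(ωC) = 1790 Ω
Branch 1 (R+jX_L): Z₁ = 1600 + j305 Ω, |Z₁| = 1630 Ω
Branch 2 (−jX_C): Z₂ = −j1790 Ω
Parallel: Z = Z₁Z₂/(Z₁+Z₂), |Z| = 1330 Ω, ∠Z = -36.4°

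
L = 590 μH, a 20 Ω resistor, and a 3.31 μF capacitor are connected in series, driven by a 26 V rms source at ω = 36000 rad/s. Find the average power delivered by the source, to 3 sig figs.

X_L = ωL = 21.2 Ω
X_C = 1/(ωC) = 8.39 Ω
Net reactance X = X_L − X_C = 12.8 Ω
Z = 20.0 + j12.8 Ω
|Z| = √(20.0² + 12.8²) = 23.8 Ω
∠Z = arctan(12.8/20.0) = 32.7°
I = V/|Z| = 1.09 A
P = VI cos φ = 26 × 1.09 × cos(32.7°) = 23.9 W

23.9 W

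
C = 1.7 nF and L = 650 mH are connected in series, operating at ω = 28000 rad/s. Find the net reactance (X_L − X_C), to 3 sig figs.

X_L = ωL = 18200 Ω
X_C = 1/(ωC) = 21000 Ω
X = 18200 − 21000 = -2810 Ω

-2810 Ω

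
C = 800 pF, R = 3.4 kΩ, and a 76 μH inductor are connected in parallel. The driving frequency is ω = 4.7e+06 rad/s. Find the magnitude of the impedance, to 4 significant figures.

X_L = ωL = 357.2 Ω
X_C = 1/(ωC) = 266.0 Ω
Parallel: admittances add. Y = 1/R + 1/(jωL) + jωC
Y = (0.0002941 + j0.0009604) S
|Y| = 0.001004 S → |Z| = 1/|Y| = 995.5 Ω, ∠Z = −∠Y = -72.97°

995.5 Ω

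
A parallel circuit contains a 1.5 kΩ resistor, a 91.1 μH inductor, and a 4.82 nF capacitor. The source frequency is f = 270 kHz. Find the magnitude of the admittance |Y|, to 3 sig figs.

1.83 mS

ω = 2πf = 1.696e+06 rad/s
X_L = ωL = 155 Ω
X_C = 1/(ωC) = 122 Ω
Parallel: admittances add. Y = 1/R + 1/(jωL) + jωC
Y = (0.000667 + j0.00171) S
|Y| = 0.00183 S → |Z| = 1/|Y| = 546 Ω, ∠Z = −∠Y = -68.7°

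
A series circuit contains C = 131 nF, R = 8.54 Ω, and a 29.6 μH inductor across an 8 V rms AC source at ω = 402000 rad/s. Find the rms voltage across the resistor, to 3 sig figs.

X_L = ωL = 11.9 Ω
X_C = 1/(ωC) = 19.0 Ω
Net reactance X = X_L − X_C = -7.09 Ω
Z = 8.54 − j7.09 Ω
|Z| = √(8.54² + 7.09²) = 11.1 Ω
I = V/|Z| = 721 mA
V_R = I·|Z_R| = 0.721 × 8.54 = 6.16 V

6.16 V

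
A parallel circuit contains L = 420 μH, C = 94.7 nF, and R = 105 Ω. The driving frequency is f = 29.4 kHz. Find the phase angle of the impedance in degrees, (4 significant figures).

ω = 2πf = 184700 rad/s
X_L = ωL = 77.58 Ω
X_C = 1/(ωC) = 57.16 Ω
Parallel: admittances add. Y = 1/R + 1/(jωL) + jωC
Y = (0.009524 + j0.004604) S
|Y| = 0.01058 S → |Z| = 1/|Y| = 94.53 Ω, ∠Z = −∠Y = -25.80°

-25.80°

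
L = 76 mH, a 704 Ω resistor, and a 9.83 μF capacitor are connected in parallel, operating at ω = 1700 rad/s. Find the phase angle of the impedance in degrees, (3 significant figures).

-81.0°

X_L = ωL = 129 Ω
X_C = 1/(ωC) = 59.8 Ω
Parallel: admittances add. Y = 1/R + 1/(jωL) + jωC
Y = (0.00142 + j0.00897) S
|Y| = 0.00908 S → |Z| = 1/|Y| = 110 Ω, ∠Z = −∠Y = -81.0°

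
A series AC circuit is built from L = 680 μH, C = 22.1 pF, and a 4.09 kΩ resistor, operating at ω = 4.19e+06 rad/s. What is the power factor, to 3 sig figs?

X_L = ωL = 2850 Ω
X_C = 1/(ωC) = 10800 Ω
Net reactance X = X_L − X_C = -7950 Ω
Z = 4090 − j7950 Ω
|Z| = √(4090² + 7950²) = 8940 Ω
∠Z = arctan(-7950/4090) = -62.8°
cos φ = cos(-62.8°) = 0.457

0.457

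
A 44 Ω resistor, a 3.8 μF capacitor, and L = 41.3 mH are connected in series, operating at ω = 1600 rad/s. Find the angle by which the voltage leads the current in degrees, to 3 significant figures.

X_L = ωL = 66.1 Ω
X_C = 1/(ωC) = 164 Ω
Net reactance X = X_L − X_C = -98.4 Ω
Z = 44.0 − j98.4 Ω
|Z| = √(44.0² + 98.4²) = 108 Ω
∠Z = arctan(-98.4/44.0) = -65.9°

-65.9°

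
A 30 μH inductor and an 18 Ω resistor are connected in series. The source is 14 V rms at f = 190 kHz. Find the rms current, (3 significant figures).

ω = 2πf = 1.194e+06 rad/s
X_L = ωL = 35.8 Ω
Z = 18.0 + j35.8 Ω
|Z| = √(18.0² + 35.8²) = 40.1 Ω
I = V/|Z| = 14/40.1 = 349 mA

349 mA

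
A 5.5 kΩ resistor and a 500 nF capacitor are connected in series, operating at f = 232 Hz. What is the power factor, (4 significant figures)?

0.9703

ω = 2πf = 1458 rad/s
X_C = 1/(ωC) = 1372 Ω
Z = 5500 − j1372 Ω
|Z| = √(5500² + 1372²) = 5669 Ω
∠Z = arctan(-1372/5500) = -14.01°
cos φ = cos(-14.01°) = 0.9703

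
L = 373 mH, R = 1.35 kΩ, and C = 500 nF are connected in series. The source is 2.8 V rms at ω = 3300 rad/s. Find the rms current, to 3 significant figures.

1.88 mA

X_L = ωL = 1230 Ω
X_C = 1/(ωC) = 606 Ω
Net reactance X = X_L − X_C = 625 Ω
Z = 1350 + j625 Ω
|Z| = √(1350² + 625²) = 1490 Ω
I = V/|Z| = 2.8/1490 = 1.88 mA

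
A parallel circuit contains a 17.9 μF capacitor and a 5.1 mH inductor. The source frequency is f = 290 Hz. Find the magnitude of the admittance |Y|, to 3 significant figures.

ω = 2πf = 1822 rad/s
X_L = ωL = 9.29 Ω
X_C = 1/(ωC) = 30.7 Ω
Parallel: admittances add. Y = 1/(jωL) + jωC
Y = (0 − j0.0750) S
|Y| = 0.0750 S → |Z| = 1/|Y| = 13.3 Ω, ∠Z = −∠Y = 90.0°

75.0 mS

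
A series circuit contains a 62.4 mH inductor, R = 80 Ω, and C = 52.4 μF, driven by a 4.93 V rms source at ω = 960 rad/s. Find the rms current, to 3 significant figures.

X_L = ωL = 59.9 Ω
X_C = 1/(ωC) = 19.9 Ω
Net reactance X = X_L − X_C = 40.0 Ω
Z = 80.0 + j40.0 Ω
|Z| = √(80.0² + 40.0²) = 89.5 Ω
I = V/|Z| = 4.93/89.5 = 55.1 mA

55.1 mA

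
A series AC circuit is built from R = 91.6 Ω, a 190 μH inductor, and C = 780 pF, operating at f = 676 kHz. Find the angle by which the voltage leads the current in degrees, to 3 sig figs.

ω = 2πf = 4.247e+06 rad/s
X_L = ωL = 807 Ω
X_C = 1/(ωC) = 302 Ω
Net reactance X = X_L − X_C = 505 Ω
Z = 91.6 + j505 Ω
|Z| = √(91.6² + 505²) = 513 Ω
∠Z = arctan(505/91.6) = 79.7°

79.7°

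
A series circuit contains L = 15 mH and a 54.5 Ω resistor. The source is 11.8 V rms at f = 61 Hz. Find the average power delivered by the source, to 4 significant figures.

ω = 2πf = 383.3 rad/s
X_L = ωL = 5.749 Ω
Z = 54.50 + j5.749 Ω
|Z| = √(54.50² + 5.749²) = 54.80 Ω
∠Z = arctan(5.749/54.50) = 6.022°
I = V/|Z| = 215.3 mA
P = VI cos φ = 11.8 × 0.2153 × cos(6.022°) = 2.527 W

2.527 W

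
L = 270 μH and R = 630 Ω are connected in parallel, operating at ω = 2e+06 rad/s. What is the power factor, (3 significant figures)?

0.651

X_L = ωL = 540 Ω
Parallel: admittances add. Y = 1/R + 1/(jωL)
Y = (0.00159 − j0.00185) S
|Y| = 0.00244 S → |Z| = 1/|Y| = 410 Ω, ∠Z = −∠Y = 49.4°
cos φ = cos(49.4°) = 0.651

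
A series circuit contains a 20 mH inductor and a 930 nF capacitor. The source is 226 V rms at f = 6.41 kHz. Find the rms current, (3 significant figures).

ω = 2πf = 40280 rad/s
X_L = ωL = 806 Ω
X_C = 1/(ωC) = 26.7 Ω
Net reactance X = X_L − X_C = 779 Ω
Z = j779 Ω
|Z| = √(0² + 779²) = 779 Ω
I = V/|Z| = 226/779 = 290 mA

290 mA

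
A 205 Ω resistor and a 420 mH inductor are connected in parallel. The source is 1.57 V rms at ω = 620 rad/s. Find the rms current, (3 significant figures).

9.75 mA

X_L = ωL = 260 Ω
Parallel: admittances add. Y = 1/R + 1/(jωL)
Y = (0.00488 − j0.00384) S
|Y| = 0.00621 S → |Z| = 1/|Y| = 161 Ω, ∠Z = −∠Y = 38.2°
I = V/|Z| = 1.57/161 = 9.75 mA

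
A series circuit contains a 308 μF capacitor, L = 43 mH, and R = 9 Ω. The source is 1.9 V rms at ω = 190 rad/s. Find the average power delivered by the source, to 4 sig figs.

X_L = ωL = 8.170 Ω
X_C = 1/(ωC) = 17.09 Ω
Net reactance X = X_L − X_C = -8.918 Ω
Z = 9.000 − j8.918 Ω
|Z| = √(9.000² + 8.918²) = 12.67 Ω
∠Z = arctan(-8.918/9.000) = -44.74°
I = V/|Z| = 150.0 mA
P = VI cos φ = 1.9 × 0.1500 × cos(-44.74°) = 202.4 mW

202.4 mW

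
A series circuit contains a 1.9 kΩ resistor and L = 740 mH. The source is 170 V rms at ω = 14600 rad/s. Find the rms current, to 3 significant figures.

15.5 mA

X_L = ωL = 10800 Ω
Z = 1900 + j10800 Ω
|Z| = √(1900² + 10800²) = 11000 Ω
I = V/|Z| = 170/11000 = 15.5 mA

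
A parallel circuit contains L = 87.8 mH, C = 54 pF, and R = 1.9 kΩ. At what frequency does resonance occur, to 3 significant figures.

73.1 kHz

ω₀ = 1/√(LC) = 1/√(0.0878 × 5.4e-11) = 459300 rad/s
f₀ = ω₀/(2π) = 73.1 kHz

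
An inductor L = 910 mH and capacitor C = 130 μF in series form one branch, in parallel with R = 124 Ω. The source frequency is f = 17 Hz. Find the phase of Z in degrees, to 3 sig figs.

78.5°

ω = 2πf = 106.8 rad/s
X_L = ωL = 97.2 Ω
X_C = 1/(ωC) = 72.0 Ω
Branch 1: Z₁ = R = 124 Ω
Branch 2 (series LC): Z₂ = j(X_L − X_C) = j25.2 Ω
Parallel: Z = Z₁Z₂/(Z₁+Z₂), |Z| = 24.7 Ω, ∠Z = 78.5°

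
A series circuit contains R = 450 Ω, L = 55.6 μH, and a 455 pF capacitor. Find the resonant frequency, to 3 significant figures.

1.00 MHz

ω₀ = 1/√(LC) = 1/√(5.56e-05 × 4.55e-10) = 6.287e+06 rad/s
f₀ = ω₀/(2π) = 1.00 MHz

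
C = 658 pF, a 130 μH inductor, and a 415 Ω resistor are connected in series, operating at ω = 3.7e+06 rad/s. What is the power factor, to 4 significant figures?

0.9860

X_L = ωL = 481.0 Ω
X_C = 1/(ωC) = 410.7 Ω
Net reactance X = X_L − X_C = 70.25 Ω
Z = 415.0 + j70.25 Ω
|Z| = √(415.0² + 70.25²) = 420.9 Ω
∠Z = arctan(70.25/415.0) = 9.608°
cos φ = cos(9.608°) = 0.9860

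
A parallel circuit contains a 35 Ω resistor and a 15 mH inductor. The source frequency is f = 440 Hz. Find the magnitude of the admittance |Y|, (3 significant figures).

37.4 mS

ω = 2πf = 2765 rad/s
X_L = ωL = 41.5 Ω
Parallel: admittances add. Y = 1/R + 1/(jωL)
Y = (0.0286 − j0.0241) S
|Y| = 0.0374 S → |Z| = 1/|Y| = 26.7 Ω, ∠Z = −∠Y = 40.2°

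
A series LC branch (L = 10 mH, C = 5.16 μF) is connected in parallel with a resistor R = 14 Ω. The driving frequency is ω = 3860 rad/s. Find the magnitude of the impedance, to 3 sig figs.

8.94 Ω

X_L = ωL = 38.6 Ω
X_C = 1/(ωC) = 50.2 Ω
Branch 1: Z₁ = R = 14.0 Ω
Branch 2 (series LC): Z₂ = j(X_L − X_C) = −j11.6 Ω
Parallel: Z = Z₁Z₂/(Z₁+Z₂), |Z| = 8.94 Ω, ∠Z = -50.3°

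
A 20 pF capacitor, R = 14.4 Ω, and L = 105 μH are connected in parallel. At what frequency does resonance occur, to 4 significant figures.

3.473 MHz

ω₀ = 1/√(LC) = 1/√(0.000105 × 2e-11) = 2.182e+07 rad/s
f₀ = ω₀/(2π) = 3.473 MHz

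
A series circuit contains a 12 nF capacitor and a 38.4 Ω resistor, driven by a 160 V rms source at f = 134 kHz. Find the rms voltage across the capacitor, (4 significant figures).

149.2 V

ω = 2πf = 841900 rad/s
X_C = 1/(ωC) = 98.98 Ω
Z = 38.40 − j98.98 Ω
|Z| = √(38.40² + 98.98²) = 106.2 Ω
I = V/|Z| = 1.507 A
V_C = I·|Z_C| = 1.507 × 98.98 = 149.2 V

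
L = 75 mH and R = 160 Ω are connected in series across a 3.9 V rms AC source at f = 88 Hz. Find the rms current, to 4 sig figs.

ω = 2πf = 552.9 rad/s
X_L = ωL = 41.47 Ω
Z = 160.0 + j41.47 Ω
|Z| = √(160.0² + 41.47²) = 165.3 Ω
I = V/|Z| = 3.9/165.3 = 23.60 mA

23.60 mA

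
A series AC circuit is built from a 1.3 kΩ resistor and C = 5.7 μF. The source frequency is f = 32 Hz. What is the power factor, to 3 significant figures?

0.830

ω = 2πf = 201.1 rad/s
X_C = 1/(ωC) = 873 Ω
Z = 1300 − j873 Ω
|Z| = √(1300² + 873²) = 1570 Ω
∠Z = arctan(-873/1300) = -33.9°
cos φ = cos(-33.9°) = 0.830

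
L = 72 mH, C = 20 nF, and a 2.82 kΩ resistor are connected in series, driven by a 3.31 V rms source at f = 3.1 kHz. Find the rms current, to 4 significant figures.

1.085 mA

ω = 2πf = 19480 rad/s
X_L = ωL = 1402 Ω
X_C = 1/(ωC) = 2567 Ω
Net reactance X = X_L − X_C = -1165 Ω
Z = 2820 − j1165 Ω
|Z| = √(2820² + 1165²) = 3051 Ω
I = V/|Z| = 3.31/3051 = 1.085 mA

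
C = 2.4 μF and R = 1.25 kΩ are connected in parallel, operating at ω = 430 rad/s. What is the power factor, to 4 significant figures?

0.6127

X_C = 1/(ωC) = 969.0 Ω
Parallel: admittances add. Y = 1/R + jωC
Y = (0.0008000 + j0.001032) S
|Y| = 0.001306 S → |Z| = 1/|Y| = 765.8 Ω, ∠Z = −∠Y = -52.22°
cos φ = cos(-52.22°) = 0.6127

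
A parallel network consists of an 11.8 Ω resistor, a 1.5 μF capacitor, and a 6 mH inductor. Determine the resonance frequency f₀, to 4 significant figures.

1.678 kHz

ω₀ = 1/√(LC) = 1/√(0.006 × 1.5e-06) = 10540 rad/s
f₀ = ω₀/(2π) = 1.678 kHz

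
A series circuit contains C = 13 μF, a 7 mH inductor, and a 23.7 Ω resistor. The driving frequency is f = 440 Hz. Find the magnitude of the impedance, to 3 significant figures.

25.2 Ω

ω = 2πf = 2765 rad/s
X_L = ωL = 19.4 Ω
X_C = 1/(ωC) = 27.8 Ω
Net reactance X = X_L − X_C = -8.47 Ω
Z = 23.7 − j8.47 Ω
|Z| = √(23.7² + 8.47²) = 25.2 Ω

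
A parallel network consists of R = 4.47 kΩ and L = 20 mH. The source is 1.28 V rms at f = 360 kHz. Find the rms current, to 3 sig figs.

288 μA

ω = 2πf = 2.262e+06 rad/s
X_L = ωL = 45200 Ω
Parallel: admittances add. Y = 1/R + 1/(jωL)
Y = (0.000224 − j2.21e-05) S
|Y| = 0.000225 S → |Z| = 1/|Y| = 4450 Ω, ∠Z = −∠Y = 5.64°
I = V/|Z| = 1.28/4450 = 288 μA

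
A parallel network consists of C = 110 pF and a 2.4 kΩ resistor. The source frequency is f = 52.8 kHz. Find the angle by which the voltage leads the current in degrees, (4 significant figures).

-5.005°

ω = 2πf = 331800 rad/s
X_C = 1/(ωC) = 27400 Ω
Parallel: admittances add. Y = 1/R + jωC
Y = (0.0004167 + j3.649e-05) S
|Y| = 0.0004183 S → |Z| = 1/|Y| = 2391 Ω, ∠Z = −∠Y = -5.005°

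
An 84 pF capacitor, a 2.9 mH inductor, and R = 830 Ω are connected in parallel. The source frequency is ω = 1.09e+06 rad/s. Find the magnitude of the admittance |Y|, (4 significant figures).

X_L = ωL = 3161 Ω
X_C = 1/(ωC) = 10920 Ω
Parallel: admittances add. Y = 1/R + 1/(jωL) + jωC
Y = (0.001205 − j0.0002248) S
|Y| = 0.001226 S → |Z| = 1/|Y| = 815.9 Ω, ∠Z = −∠Y = 10.57°

1.226 mS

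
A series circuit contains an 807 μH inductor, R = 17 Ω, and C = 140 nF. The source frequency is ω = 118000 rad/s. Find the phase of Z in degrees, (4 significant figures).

X_L = ωL = 95.23 Ω
X_C = 1/(ωC) = 60.53 Ω
Net reactance X = X_L − X_C = 34.69 Ω
Z = 17.00 + j34.69 Ω
|Z| = √(17.00² + 34.69²) = 38.63 Ω
∠Z = arctan(34.69/17.00) = 63.89°

63.89°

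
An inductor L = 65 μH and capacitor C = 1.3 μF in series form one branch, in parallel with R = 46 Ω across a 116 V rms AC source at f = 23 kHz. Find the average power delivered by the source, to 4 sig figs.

292.5 W

ω = 2πf = 144500 rad/s
X_L = ωL = 9.393 Ω
X_C = 1/(ωC) = 5.323 Ω
Branch 1: Z₁ = R = 46.00 Ω
Branch 2 (series LC): Z₂ = j(X_L − X_C) = j4.070 Ω
Parallel: Z = Z₁Z₂/(Z₁+Z₂), |Z| = 4.055 Ω, ∠Z = 84.94°
I = V/|Z| = 28.61 A
P = VI cos φ = 116 × 28.61 × cos(84.94°) = 292.5 W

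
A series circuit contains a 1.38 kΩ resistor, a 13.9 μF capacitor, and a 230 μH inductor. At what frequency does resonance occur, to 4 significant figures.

ω₀ = 1/√(LC) = 1/√(0.00023 × 1.39e-05) = 17690 rad/s
f₀ = ω₀/(2π) = 2.815 kHz

2.815 kHz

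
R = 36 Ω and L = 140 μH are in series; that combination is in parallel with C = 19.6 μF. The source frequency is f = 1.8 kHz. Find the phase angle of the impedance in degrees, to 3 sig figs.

ω = 2πf = 11310 rad/s
X_L = ωL = 1.58 Ω
X_C = 1/(ωC) = 4.51 Ω
Branch 1 (R+jX_L): Z₁ = 36.0 + j1.58 Ω, |Z₁| = 36.0 Ω
Branch 2 (−jX_C): Z₂ = −j4.51 Ω
Parallel: Z = Z₁Z₂/(Z₁+Z₂), |Z| = 4.50 Ω, ∠Z = -82.8°

-82.8°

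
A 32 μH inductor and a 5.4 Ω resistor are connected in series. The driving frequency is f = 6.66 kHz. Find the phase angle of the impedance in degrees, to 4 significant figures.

ω = 2πf = 41850 rad/s
X_L = ωL = 1.339 Ω
Z = 5.400 + j1.339 Ω
|Z| = √(5.400² + 1.339²) = 5.564 Ω
∠Z = arctan(1.339/5.400) = 13.93°

13.93°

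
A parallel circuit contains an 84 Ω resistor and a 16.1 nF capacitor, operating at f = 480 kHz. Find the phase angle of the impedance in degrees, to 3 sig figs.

-76.2°

ω = 2πf = 3.016e+06 rad/s
X_C = 1/(ωC) = 20.6 Ω
Parallel: admittances add. Y = 1/R + jωC
Y = (0.0119 + j0.0486) S
|Y| = 0.0500 S → |Z| = 1/|Y| = 20.0 Ω, ∠Z = −∠Y = -76.2°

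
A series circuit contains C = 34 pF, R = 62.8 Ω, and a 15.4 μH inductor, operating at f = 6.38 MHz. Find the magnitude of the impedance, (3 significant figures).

132 Ω

ω = 2πf = 4.009e+07 rad/s
X_L = ωL = 617 Ω
X_C = 1/(ωC) = 734 Ω
Net reactance X = X_L − X_C = -116 Ω
Z = 62.8 − j116 Ω
|Z| = √(62.8² + 116²) = 132 Ω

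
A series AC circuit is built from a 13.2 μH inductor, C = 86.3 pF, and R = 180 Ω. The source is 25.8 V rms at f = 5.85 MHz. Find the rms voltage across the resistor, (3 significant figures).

ω = 2πf = 3.676e+07 rad/s
X_L = ωL = 485 Ω
X_C = 1/(ωC) = 315 Ω
Net reactance X = X_L − X_C = 170 Ω
Z = 180 + j170 Ω
|Z| = √(180² + 170²) = 248 Ω
I = V/|Z| = 104 mA
V_R = I·|Z_R| = 0.104 × 180 = 18.8 V

18.8 V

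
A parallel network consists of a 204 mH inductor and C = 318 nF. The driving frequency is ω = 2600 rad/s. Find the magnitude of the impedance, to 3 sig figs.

945 Ω

X_L = ωL = 530 Ω
X_C = 1/(ωC) = 1210 Ω
Parallel: admittances add. Y = 1/(jωL) + jωC
Y = (0 − j0.00106) S
|Y| = 0.00106 S → |Z| = 1/|Y| = 945 Ω, ∠Z = −∠Y = 90.0°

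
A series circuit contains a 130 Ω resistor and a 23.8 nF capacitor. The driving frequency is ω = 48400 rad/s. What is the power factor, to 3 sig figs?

X_C = 1/(ωC) = 868 Ω
Z = 130 − j868 Ω
|Z| = √(130² + 868²) = 878 Ω
∠Z = arctan(-868/130) = -81.5°
cos φ = cos(-81.5°) = 0.148

0.148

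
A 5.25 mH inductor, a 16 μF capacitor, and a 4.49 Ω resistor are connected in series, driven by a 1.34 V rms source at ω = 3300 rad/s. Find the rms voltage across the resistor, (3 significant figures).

X_L = ωL = 17.3 Ω
X_C = 1/(ωC) = 18.9 Ω
Net reactance X = X_L − X_C = -1.61 Ω
Z = 4.49 − j1.61 Ω
|Z| = √(4.49² + 1.61²) = 4.77 Ω
I = V/|Z| = 281 mA
V_R = I·|Z_R| = 0.281 × 4.49 = 1.26 V

1.26 V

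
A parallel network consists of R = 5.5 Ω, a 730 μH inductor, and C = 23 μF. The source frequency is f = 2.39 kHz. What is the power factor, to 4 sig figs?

0.5818

ω = 2πf = 15020 rad/s
X_L = ωL = 10.96 Ω
X_C = 1/(ωC) = 2.895 Ω
Parallel: admittances add. Y = 1/R + 1/(jωL) + jωC
Y = (0.1818 + j0.2542) S
|Y| = 0.3125 S → |Z| = 1/|Y| = 3.200 Ω, ∠Z = −∠Y = -54.42°
cos φ = cos(-54.42°) = 0.5818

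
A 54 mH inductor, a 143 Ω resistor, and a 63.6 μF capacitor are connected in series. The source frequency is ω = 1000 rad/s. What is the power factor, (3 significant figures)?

0.966

X_L = ωL = 54.0 Ω
X_C = 1/(ωC) = 15.7 Ω
Net reactance X = X_L − X_C = 38.3 Ω
Z = 143 + j38.3 Ω
|Z| = √(143² + 38.3²) = 148 Ω
∠Z = arctan(38.3/143) = 15.0°
cos φ = cos(15.0°) = 0.966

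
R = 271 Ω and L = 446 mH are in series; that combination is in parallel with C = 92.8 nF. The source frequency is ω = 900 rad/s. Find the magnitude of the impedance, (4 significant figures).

501.0 Ω

X_L = ωL = 401.4 Ω
X_C = 1/(ωC) = 11970 Ω
Branch 1 (R+jX_L): Z₁ = 271.0 + j401.4 Ω, |Z₁| = 484.3 Ω
Branch 2 (−jX_C): Z₂ = −j11970 Ω
Parallel: Z = Z₁Z₂/(Z₁+Z₂), |Z| = 501.0 Ω, ∠Z = 54.63°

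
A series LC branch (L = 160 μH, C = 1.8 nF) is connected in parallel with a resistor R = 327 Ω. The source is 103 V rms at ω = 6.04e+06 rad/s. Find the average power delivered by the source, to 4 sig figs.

X_L = ωL = 966.4 Ω
X_C = 1/(ωC) = 91.98 Ω
Branch 1: Z₁ = R = 327.0 Ω
Branch 2 (series LC): Z₂ = j(X_L − X_C) = j874.4 Ω
Parallel: Z = Z₁Z₂/(Z₁+Z₂), |Z| = 306.3 Ω, ∠Z = 20.50°
I = V/|Z| = 336.3 mA
P = VI cos φ = 103 × 0.3363 × cos(20.50°) = 32.44 W

32.44 W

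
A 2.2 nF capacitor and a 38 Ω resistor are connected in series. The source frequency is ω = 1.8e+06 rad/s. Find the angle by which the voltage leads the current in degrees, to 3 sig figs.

-81.4°

X_C = 1/(ωC) = 253 Ω
Z = 38.0 − j253 Ω
|Z| = √(38.0² + 253²) = 255 Ω
∠Z = arctan(-253/38.0) = -81.4°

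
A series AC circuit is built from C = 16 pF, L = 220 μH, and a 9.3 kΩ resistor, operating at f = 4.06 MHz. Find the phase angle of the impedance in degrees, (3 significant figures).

18.8°

ω = 2πf = 2.551e+07 rad/s
X_L = ωL = 5610 Ω
X_C = 1/(ωC) = 2450 Ω
Net reactance X = X_L − X_C = 3160 Ω
Z = 9300 + j3160 Ω
|Z| = √(9300² + 3160²) = 9820 Ω
∠Z = arctan(3160/9300) = 18.8°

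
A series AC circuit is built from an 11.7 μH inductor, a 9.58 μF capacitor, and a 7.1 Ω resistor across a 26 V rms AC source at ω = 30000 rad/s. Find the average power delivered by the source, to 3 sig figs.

79.7 W

X_L = ωL = 0.351 Ω
X_C = 1/(ωC) = 3.48 Ω
Net reactance X = X_L − X_C = -3.13 Ω
Z = 7.10 − j3.13 Ω
|Z| = √(7.10² + 3.13²) = 7.76 Ω
∠Z = arctan(-3.13/7.10) = -23.8°
I = V/|Z| = 3.35 A
P = VI cos φ = 26 × 3.35 × cos(-23.8°) = 79.7 W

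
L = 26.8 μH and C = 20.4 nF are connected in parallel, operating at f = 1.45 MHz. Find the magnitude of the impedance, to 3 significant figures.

5.50 Ω

ω = 2πf = 9.111e+06 rad/s
X_L = ωL = 244 Ω
X_C = 1/(ωC) = 5.38 Ω
Parallel: admittances add. Y = 1/(jωL) + jωC
Y = (0 + j0.182) S
|Y| = 0.182 S → |Z| = 1/|Y| = 5.50 Ω, ∠Z = −∠Y = -90.0°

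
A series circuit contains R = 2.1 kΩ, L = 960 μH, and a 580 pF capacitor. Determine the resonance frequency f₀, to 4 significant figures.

ω₀ = 1/√(LC) = 1/√(0.00096 × 5.8e-10) = 1.34e+06 rad/s
f₀ = ω₀/(2π) = 213.3 kHz

213.3 kHz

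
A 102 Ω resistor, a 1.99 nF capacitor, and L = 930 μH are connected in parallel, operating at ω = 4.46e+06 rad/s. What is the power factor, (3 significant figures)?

0.750

X_L = ωL = 4150 Ω
X_C = 1/(ωC) = 113 Ω
Parallel: admittances add. Y = 1/R + 1/(jωL) + jωC
Y = (0.00980 + j0.00863) S
|Y| = 0.0131 S → |Z| = 1/|Y| = 76.5 Ω, ∠Z = −∠Y = -41.4°
cos φ = cos(-41.4°) = 0.750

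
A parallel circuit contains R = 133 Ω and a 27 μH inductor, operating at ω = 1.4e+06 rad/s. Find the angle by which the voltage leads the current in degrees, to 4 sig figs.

X_L = ωL = 37.80 Ω
Parallel: admittances add. Y = 1/R + 1/(jωL)
Y = (0.007519 − j0.02646) S
|Y| = 0.02750 S → |Z| = 1/|Y| = 36.36 Ω, ∠Z = −∠Y = 74.13°

74.13°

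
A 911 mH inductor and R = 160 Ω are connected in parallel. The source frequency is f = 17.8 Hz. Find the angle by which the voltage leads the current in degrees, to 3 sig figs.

ω = 2πf = 111.8 rad/s
X_L = ωL = 102 Ω
Parallel: admittances add. Y = 1/R + 1/(jωL)
Y = (0.00625 − j0.00981) S
|Y| = 0.0116 S → |Z| = 1/|Y| = 85.9 Ω, ∠Z = −∠Y = 57.5°

57.5°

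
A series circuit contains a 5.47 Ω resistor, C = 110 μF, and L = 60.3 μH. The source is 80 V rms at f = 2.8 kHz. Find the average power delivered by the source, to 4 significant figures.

ω = 2πf = 17590 rad/s
X_L = ωL = 1.061 Ω
X_C = 1/(ωC) = 0.5167 Ω
Net reactance X = X_L − X_C = 0.5441 Ω
Z = 5.470 + j0.5441 Ω
|Z| = √(5.470² + 0.5441²) = 5.497 Ω
∠Z = arctan(0.5441/5.470) = 5.681°
I = V/|Z| = 14.55 A
P = VI cos φ = 80 × 14.55 × cos(5.681°) = 1.159 kW

1.159 kW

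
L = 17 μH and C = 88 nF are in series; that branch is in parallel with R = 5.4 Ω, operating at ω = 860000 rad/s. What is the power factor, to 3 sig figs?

X_L = ωL = 14.6 Ω
X_C = 1/(ωC) = 13.2 Ω
Branch 1: Z₁ = R = 5.40 Ω
Branch 2 (series LC): Z₂ = j(X_L − X_C) = j1.41 Ω
Parallel: Z = Z₁Z₂/(Z₁+Z₂), |Z| = 1.36 Ω, ∠Z = 75.4°
cos φ = cos(75.4°) = 0.252

0.252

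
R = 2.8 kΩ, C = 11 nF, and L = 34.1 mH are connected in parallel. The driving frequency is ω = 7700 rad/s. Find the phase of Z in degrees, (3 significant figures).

84.5°

X_L = ωL = 263 Ω
X_C = 1/(ωC) = 11800 Ω
Parallel: admittances add. Y = 1/R + 1/(jωL) + jωC
Y = (0.000357 − j0.00372) S
|Y| = 0.00374 S → |Z| = 1/|Y| = 267 Ω, ∠Z = −∠Y = 84.5°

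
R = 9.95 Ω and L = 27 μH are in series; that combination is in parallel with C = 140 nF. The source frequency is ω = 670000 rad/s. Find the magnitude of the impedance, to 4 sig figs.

X_L = ωL = 18.09 Ω
X_C = 1/(ωC) = 10.66 Ω
Branch 1 (R+jX_L): Z₁ = 9.950 + j18.09 Ω, |Z₁| = 20.65 Ω
Branch 2 (−jX_C): Z₂ = −j10.66 Ω
Parallel: Z = Z₁Z₂/(Z₁+Z₂), |Z| = 17.73 Ω, ∠Z = -65.56°

17.73 Ω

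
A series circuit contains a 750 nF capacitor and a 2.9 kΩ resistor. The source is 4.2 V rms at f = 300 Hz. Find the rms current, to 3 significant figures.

ω = 2πf = 1885 rad/s
X_C = 1/(ωC) = 707 Ω
Z = 2900 − j707 Ω
|Z| = √(2900² + 707²) = 2990 Ω
I = V/|Z| = 4.2/2990 = 1.41 mA

1.41 mA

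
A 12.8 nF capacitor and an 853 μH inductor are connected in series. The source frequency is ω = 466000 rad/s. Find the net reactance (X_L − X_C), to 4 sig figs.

229.8 Ω

X_L = ωL = 397.5 Ω
X_C = 1/(ωC) = 167.7 Ω
X = 397.5 − 167.7 = 229.8 Ω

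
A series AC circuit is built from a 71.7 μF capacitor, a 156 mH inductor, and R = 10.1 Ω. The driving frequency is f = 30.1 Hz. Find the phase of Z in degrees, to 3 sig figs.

-77.1°

ω = 2πf = 189.1 rad/s
X_L = ωL = 29.5 Ω
X_C = 1/(ωC) = 73.7 Ω
Net reactance X = X_L − X_C = -44.2 Ω
Z = 10.1 − j44.2 Ω
|Z| = √(10.1² + 44.2²) = 45.4 Ω
∠Z = arctan(-44.2/10.1) = -77.1°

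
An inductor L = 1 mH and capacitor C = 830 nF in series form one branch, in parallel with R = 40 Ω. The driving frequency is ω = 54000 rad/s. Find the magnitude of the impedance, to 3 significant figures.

X_L = ωL = 54.0 Ω
X_C = 1/(ωC) = 22.3 Ω
Branch 1: Z₁ = R = 40.0 Ω
Branch 2 (series LC): Z₂ = j(X_L − X_C) = j31.7 Ω
Parallel: Z = Z₁Z₂/(Z₁+Z₂), |Z| = 24.8 Ω, ∠Z = 51.6°

24.8 Ω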